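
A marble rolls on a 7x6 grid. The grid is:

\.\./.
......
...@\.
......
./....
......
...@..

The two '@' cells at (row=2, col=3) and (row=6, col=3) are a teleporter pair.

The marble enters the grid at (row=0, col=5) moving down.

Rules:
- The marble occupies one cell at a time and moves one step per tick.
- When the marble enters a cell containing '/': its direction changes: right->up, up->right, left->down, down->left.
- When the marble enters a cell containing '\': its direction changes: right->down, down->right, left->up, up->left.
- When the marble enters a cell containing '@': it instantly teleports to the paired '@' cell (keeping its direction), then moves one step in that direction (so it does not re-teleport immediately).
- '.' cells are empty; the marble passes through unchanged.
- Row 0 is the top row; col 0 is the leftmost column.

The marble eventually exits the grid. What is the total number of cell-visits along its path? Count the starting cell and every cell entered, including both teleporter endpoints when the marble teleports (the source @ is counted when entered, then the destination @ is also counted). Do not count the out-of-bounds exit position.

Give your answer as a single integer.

Answer: 7

Derivation:
Step 1: enter (0,5), '.' pass, move down to (1,5)
Step 2: enter (1,5), '.' pass, move down to (2,5)
Step 3: enter (2,5), '.' pass, move down to (3,5)
Step 4: enter (3,5), '.' pass, move down to (4,5)
Step 5: enter (4,5), '.' pass, move down to (5,5)
Step 6: enter (5,5), '.' pass, move down to (6,5)
Step 7: enter (6,5), '.' pass, move down to (7,5)
Step 8: at (7,5) — EXIT via bottom edge, pos 5
Path length (cell visits): 7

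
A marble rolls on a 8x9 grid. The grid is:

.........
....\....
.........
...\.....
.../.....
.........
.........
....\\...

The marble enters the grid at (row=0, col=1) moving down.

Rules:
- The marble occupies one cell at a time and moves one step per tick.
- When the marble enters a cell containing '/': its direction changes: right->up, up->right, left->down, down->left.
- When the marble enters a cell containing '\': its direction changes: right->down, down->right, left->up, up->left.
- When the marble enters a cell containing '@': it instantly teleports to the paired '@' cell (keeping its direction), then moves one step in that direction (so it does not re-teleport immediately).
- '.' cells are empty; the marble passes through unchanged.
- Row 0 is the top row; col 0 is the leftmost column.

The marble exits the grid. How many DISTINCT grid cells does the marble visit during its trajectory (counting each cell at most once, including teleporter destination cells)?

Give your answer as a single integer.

Step 1: enter (0,1), '.' pass, move down to (1,1)
Step 2: enter (1,1), '.' pass, move down to (2,1)
Step 3: enter (2,1), '.' pass, move down to (3,1)
Step 4: enter (3,1), '.' pass, move down to (4,1)
Step 5: enter (4,1), '.' pass, move down to (5,1)
Step 6: enter (5,1), '.' pass, move down to (6,1)
Step 7: enter (6,1), '.' pass, move down to (7,1)
Step 8: enter (7,1), '.' pass, move down to (8,1)
Step 9: at (8,1) — EXIT via bottom edge, pos 1
Distinct cells visited: 8 (path length 8)

Answer: 8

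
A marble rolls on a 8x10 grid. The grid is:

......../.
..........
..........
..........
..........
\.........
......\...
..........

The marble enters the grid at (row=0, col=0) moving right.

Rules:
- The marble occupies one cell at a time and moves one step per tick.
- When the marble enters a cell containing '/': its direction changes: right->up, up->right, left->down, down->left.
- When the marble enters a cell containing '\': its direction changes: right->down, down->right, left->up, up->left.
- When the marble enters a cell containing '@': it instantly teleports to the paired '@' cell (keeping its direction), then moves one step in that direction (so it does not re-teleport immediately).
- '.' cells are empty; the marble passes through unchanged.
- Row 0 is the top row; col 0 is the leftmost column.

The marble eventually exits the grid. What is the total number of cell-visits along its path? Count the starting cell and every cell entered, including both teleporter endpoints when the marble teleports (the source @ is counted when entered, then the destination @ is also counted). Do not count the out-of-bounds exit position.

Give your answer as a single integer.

Answer: 9

Derivation:
Step 1: enter (0,0), '.' pass, move right to (0,1)
Step 2: enter (0,1), '.' pass, move right to (0,2)
Step 3: enter (0,2), '.' pass, move right to (0,3)
Step 4: enter (0,3), '.' pass, move right to (0,4)
Step 5: enter (0,4), '.' pass, move right to (0,5)
Step 6: enter (0,5), '.' pass, move right to (0,6)
Step 7: enter (0,6), '.' pass, move right to (0,7)
Step 8: enter (0,7), '.' pass, move right to (0,8)
Step 9: enter (0,8), '/' deflects right->up, move up to (-1,8)
Step 10: at (-1,8) — EXIT via top edge, pos 8
Path length (cell visits): 9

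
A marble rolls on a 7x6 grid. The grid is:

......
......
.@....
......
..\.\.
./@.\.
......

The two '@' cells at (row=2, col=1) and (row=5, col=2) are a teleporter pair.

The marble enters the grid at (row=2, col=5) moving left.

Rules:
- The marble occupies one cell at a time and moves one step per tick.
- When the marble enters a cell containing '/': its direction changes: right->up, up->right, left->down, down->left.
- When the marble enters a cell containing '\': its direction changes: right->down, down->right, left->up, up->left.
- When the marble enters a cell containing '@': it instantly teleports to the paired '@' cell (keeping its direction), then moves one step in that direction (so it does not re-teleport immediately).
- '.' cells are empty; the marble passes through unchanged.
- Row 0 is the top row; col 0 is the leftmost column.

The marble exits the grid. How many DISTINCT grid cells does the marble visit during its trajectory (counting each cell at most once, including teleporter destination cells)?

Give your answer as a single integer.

Step 1: enter (2,5), '.' pass, move left to (2,4)
Step 2: enter (2,4), '.' pass, move left to (2,3)
Step 3: enter (2,3), '.' pass, move left to (2,2)
Step 4: enter (2,2), '.' pass, move left to (2,1)
Step 5: enter (2,1), '@' teleport (2,1)->(5,2), also enter (5,2), move left to (5,1)
Step 6: enter (5,1), '/' deflects left->down, move down to (6,1)
Step 7: enter (6,1), '.' pass, move down to (7,1)
Step 8: at (7,1) — EXIT via bottom edge, pos 1
Distinct cells visited: 8 (path length 8)

Answer: 8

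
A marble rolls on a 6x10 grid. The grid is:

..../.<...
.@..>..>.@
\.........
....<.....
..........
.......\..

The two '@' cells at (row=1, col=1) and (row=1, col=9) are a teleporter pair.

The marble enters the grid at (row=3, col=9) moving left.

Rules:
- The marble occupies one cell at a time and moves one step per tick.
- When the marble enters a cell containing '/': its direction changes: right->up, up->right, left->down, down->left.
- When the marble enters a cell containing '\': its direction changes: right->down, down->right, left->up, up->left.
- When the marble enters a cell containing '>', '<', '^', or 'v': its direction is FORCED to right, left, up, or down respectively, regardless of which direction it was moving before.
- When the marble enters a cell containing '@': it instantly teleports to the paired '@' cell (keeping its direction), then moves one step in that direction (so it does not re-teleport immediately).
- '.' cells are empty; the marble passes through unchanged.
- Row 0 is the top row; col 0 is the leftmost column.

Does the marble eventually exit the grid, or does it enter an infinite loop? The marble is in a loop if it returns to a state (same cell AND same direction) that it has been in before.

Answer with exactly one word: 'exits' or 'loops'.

Step 1: enter (3,9), '.' pass, move left to (3,8)
Step 2: enter (3,8), '.' pass, move left to (3,7)
Step 3: enter (3,7), '.' pass, move left to (3,6)
Step 4: enter (3,6), '.' pass, move left to (3,5)
Step 5: enter (3,5), '.' pass, move left to (3,4)
Step 6: enter (3,4), '<' forces left->left, move left to (3,3)
Step 7: enter (3,3), '.' pass, move left to (3,2)
Step 8: enter (3,2), '.' pass, move left to (3,1)
Step 9: enter (3,1), '.' pass, move left to (3,0)
Step 10: enter (3,0), '.' pass, move left to (3,-1)
Step 11: at (3,-1) — EXIT via left edge, pos 3

Answer: exits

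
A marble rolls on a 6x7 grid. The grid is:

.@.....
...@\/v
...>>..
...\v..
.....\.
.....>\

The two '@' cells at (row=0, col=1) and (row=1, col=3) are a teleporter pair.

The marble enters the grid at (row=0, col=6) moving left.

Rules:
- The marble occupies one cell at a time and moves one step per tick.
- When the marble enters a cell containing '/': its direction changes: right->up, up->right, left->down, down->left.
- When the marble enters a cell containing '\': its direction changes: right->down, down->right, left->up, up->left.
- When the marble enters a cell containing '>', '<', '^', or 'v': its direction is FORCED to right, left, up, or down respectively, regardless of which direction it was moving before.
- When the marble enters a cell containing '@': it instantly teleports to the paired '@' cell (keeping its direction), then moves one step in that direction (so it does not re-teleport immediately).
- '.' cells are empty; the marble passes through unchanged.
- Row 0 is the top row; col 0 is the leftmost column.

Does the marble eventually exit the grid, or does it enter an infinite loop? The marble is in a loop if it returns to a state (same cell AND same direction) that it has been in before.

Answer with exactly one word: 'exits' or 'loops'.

Step 1: enter (0,6), '.' pass, move left to (0,5)
Step 2: enter (0,5), '.' pass, move left to (0,4)
Step 3: enter (0,4), '.' pass, move left to (0,3)
Step 4: enter (0,3), '.' pass, move left to (0,2)
Step 5: enter (0,2), '.' pass, move left to (0,1)
Step 6: enter (0,1), '@' teleport (0,1)->(1,3), also enter (1,3), move left to (1,2)
Step 7: enter (1,2), '.' pass, move left to (1,1)
Step 8: enter (1,1), '.' pass, move left to (1,0)
Step 9: enter (1,0), '.' pass, move left to (1,-1)
Step 10: at (1,-1) — EXIT via left edge, pos 1

Answer: exits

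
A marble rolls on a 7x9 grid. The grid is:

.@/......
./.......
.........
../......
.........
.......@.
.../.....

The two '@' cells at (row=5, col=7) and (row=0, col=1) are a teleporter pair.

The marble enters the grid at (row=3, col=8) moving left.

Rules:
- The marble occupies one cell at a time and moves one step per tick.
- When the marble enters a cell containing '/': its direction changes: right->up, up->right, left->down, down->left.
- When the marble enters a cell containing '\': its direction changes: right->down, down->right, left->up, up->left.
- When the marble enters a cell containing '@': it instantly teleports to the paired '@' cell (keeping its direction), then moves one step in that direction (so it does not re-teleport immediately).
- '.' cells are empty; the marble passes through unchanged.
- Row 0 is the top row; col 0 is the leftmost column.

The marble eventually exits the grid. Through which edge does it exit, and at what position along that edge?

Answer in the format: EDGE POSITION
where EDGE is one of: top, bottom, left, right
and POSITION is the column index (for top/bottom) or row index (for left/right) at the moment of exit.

Step 1: enter (3,8), '.' pass, move left to (3,7)
Step 2: enter (3,7), '.' pass, move left to (3,6)
Step 3: enter (3,6), '.' pass, move left to (3,5)
Step 4: enter (3,5), '.' pass, move left to (3,4)
Step 5: enter (3,4), '.' pass, move left to (3,3)
Step 6: enter (3,3), '.' pass, move left to (3,2)
Step 7: enter (3,2), '/' deflects left->down, move down to (4,2)
Step 8: enter (4,2), '.' pass, move down to (5,2)
Step 9: enter (5,2), '.' pass, move down to (6,2)
Step 10: enter (6,2), '.' pass, move down to (7,2)
Step 11: at (7,2) — EXIT via bottom edge, pos 2

Answer: bottom 2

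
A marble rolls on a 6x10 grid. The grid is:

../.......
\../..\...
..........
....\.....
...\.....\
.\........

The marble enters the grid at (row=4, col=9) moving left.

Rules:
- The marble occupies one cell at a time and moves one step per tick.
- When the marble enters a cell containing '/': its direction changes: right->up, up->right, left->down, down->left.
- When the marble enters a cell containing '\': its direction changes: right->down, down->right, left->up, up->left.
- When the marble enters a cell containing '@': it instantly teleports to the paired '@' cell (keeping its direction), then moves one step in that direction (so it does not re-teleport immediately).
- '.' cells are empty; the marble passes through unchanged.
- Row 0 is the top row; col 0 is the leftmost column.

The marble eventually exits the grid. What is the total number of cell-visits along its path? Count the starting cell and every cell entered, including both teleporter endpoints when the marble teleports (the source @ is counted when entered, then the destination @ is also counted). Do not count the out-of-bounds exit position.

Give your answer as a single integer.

Step 1: enter (4,9), '\' deflects left->up, move up to (3,9)
Step 2: enter (3,9), '.' pass, move up to (2,9)
Step 3: enter (2,9), '.' pass, move up to (1,9)
Step 4: enter (1,9), '.' pass, move up to (0,9)
Step 5: enter (0,9), '.' pass, move up to (-1,9)
Step 6: at (-1,9) — EXIT via top edge, pos 9
Path length (cell visits): 5

Answer: 5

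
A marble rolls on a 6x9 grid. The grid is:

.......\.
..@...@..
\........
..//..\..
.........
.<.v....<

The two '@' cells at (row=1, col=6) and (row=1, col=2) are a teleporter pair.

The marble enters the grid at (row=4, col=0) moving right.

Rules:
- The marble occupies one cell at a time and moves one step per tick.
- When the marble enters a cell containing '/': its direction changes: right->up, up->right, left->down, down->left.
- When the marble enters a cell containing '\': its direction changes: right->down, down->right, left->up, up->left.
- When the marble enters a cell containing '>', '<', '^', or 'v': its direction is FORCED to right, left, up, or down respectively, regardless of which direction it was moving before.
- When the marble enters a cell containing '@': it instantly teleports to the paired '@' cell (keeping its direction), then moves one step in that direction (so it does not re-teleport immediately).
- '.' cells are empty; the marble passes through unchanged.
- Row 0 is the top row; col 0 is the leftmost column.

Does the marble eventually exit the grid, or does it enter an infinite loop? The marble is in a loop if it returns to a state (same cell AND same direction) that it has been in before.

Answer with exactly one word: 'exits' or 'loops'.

Step 1: enter (4,0), '.' pass, move right to (4,1)
Step 2: enter (4,1), '.' pass, move right to (4,2)
Step 3: enter (4,2), '.' pass, move right to (4,3)
Step 4: enter (4,3), '.' pass, move right to (4,4)
Step 5: enter (4,4), '.' pass, move right to (4,5)
Step 6: enter (4,5), '.' pass, move right to (4,6)
Step 7: enter (4,6), '.' pass, move right to (4,7)
Step 8: enter (4,7), '.' pass, move right to (4,8)
Step 9: enter (4,8), '.' pass, move right to (4,9)
Step 10: at (4,9) — EXIT via right edge, pos 4

Answer: exits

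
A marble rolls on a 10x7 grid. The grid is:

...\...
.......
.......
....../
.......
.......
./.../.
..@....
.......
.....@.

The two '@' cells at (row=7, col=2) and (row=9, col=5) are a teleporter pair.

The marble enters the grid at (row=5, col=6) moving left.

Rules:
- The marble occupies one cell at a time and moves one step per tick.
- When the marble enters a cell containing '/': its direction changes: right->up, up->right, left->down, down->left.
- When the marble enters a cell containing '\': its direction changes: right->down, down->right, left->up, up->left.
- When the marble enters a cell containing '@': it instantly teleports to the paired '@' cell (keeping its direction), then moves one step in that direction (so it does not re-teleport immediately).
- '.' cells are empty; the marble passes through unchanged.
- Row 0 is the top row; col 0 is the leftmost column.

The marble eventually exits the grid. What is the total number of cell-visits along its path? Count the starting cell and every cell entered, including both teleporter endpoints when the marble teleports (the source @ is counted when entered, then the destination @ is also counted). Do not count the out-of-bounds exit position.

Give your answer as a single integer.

Answer: 7

Derivation:
Step 1: enter (5,6), '.' pass, move left to (5,5)
Step 2: enter (5,5), '.' pass, move left to (5,4)
Step 3: enter (5,4), '.' pass, move left to (5,3)
Step 4: enter (5,3), '.' pass, move left to (5,2)
Step 5: enter (5,2), '.' pass, move left to (5,1)
Step 6: enter (5,1), '.' pass, move left to (5,0)
Step 7: enter (5,0), '.' pass, move left to (5,-1)
Step 8: at (5,-1) — EXIT via left edge, pos 5
Path length (cell visits): 7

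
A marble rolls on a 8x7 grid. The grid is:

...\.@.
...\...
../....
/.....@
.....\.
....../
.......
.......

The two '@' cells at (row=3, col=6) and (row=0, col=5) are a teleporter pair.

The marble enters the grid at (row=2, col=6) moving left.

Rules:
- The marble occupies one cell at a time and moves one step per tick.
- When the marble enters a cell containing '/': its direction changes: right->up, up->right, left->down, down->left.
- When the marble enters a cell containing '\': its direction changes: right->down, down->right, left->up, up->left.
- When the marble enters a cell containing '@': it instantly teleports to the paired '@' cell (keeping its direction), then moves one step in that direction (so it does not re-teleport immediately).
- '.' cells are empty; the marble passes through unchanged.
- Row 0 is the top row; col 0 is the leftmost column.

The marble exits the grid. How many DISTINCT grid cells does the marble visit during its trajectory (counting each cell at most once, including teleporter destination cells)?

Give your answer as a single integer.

Answer: 10

Derivation:
Step 1: enter (2,6), '.' pass, move left to (2,5)
Step 2: enter (2,5), '.' pass, move left to (2,4)
Step 3: enter (2,4), '.' pass, move left to (2,3)
Step 4: enter (2,3), '.' pass, move left to (2,2)
Step 5: enter (2,2), '/' deflects left->down, move down to (3,2)
Step 6: enter (3,2), '.' pass, move down to (4,2)
Step 7: enter (4,2), '.' pass, move down to (5,2)
Step 8: enter (5,2), '.' pass, move down to (6,2)
Step 9: enter (6,2), '.' pass, move down to (7,2)
Step 10: enter (7,2), '.' pass, move down to (8,2)
Step 11: at (8,2) — EXIT via bottom edge, pos 2
Distinct cells visited: 10 (path length 10)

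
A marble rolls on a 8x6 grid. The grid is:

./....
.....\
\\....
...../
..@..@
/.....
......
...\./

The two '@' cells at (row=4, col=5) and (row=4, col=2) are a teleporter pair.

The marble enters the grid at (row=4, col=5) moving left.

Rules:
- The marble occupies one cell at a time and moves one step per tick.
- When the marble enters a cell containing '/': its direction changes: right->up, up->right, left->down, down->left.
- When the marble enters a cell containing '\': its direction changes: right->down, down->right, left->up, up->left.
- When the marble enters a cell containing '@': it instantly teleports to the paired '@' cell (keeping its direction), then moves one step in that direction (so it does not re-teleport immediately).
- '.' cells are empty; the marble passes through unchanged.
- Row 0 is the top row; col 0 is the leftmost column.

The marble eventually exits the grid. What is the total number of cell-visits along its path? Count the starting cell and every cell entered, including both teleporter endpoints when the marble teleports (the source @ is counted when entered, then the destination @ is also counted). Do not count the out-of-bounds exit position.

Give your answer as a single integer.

Step 1: enter (4,5), '@' teleport (4,5)->(4,2), also enter (4,2), move left to (4,1)
Step 2: enter (4,1), '.' pass, move left to (4,0)
Step 3: enter (4,0), '.' pass, move left to (4,-1)
Step 4: at (4,-1) — EXIT via left edge, pos 4
Path length (cell visits): 4

Answer: 4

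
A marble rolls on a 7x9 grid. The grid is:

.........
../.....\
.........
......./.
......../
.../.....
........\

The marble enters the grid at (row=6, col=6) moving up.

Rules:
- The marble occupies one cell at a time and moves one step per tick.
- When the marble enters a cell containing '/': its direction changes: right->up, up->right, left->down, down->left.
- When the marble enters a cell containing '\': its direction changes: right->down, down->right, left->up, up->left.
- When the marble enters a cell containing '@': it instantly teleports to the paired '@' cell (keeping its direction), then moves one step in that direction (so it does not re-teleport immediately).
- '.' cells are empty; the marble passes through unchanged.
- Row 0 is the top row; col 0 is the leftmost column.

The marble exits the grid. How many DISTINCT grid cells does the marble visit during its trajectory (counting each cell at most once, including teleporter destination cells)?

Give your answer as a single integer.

Step 1: enter (6,6), '.' pass, move up to (5,6)
Step 2: enter (5,6), '.' pass, move up to (4,6)
Step 3: enter (4,6), '.' pass, move up to (3,6)
Step 4: enter (3,6), '.' pass, move up to (2,6)
Step 5: enter (2,6), '.' pass, move up to (1,6)
Step 6: enter (1,6), '.' pass, move up to (0,6)
Step 7: enter (0,6), '.' pass, move up to (-1,6)
Step 8: at (-1,6) — EXIT via top edge, pos 6
Distinct cells visited: 7 (path length 7)

Answer: 7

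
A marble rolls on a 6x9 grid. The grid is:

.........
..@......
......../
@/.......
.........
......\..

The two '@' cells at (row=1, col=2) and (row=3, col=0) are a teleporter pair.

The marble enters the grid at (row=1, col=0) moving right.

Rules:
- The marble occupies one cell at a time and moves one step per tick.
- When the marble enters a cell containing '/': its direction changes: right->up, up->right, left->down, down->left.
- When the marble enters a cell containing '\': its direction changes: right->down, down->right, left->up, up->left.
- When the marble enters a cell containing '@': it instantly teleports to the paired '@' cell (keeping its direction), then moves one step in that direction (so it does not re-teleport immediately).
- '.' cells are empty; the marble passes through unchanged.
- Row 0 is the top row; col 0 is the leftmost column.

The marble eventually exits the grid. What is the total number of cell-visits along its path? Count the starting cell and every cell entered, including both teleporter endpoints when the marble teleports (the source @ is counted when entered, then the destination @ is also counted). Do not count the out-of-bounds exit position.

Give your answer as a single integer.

Step 1: enter (1,0), '.' pass, move right to (1,1)
Step 2: enter (1,1), '.' pass, move right to (1,2)
Step 3: enter (1,2), '@' teleport (1,2)->(3,0), also enter (3,0), move right to (3,1)
Step 4: enter (3,1), '/' deflects right->up, move up to (2,1)
Step 5: enter (2,1), '.' pass, move up to (1,1)
Step 6: enter (1,1), '.' pass, move up to (0,1)
Step 7: enter (0,1), '.' pass, move up to (-1,1)
Step 8: at (-1,1) — EXIT via top edge, pos 1
Path length (cell visits): 8

Answer: 8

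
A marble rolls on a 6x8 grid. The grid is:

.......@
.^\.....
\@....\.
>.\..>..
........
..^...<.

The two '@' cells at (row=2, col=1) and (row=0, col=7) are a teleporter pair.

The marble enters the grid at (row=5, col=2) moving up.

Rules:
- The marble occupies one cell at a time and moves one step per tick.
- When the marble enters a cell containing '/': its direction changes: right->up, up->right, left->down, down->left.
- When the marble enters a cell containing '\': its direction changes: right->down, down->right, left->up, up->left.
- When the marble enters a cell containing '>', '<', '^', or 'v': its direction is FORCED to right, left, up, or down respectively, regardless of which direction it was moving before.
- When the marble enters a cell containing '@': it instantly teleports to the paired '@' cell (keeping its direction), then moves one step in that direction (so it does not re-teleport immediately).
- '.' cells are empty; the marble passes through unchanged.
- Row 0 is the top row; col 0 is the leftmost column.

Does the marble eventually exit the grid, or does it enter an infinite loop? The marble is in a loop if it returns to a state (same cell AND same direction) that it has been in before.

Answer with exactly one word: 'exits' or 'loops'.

Step 1: enter (5,2), '^' forces up->up, move up to (4,2)
Step 2: enter (4,2), '.' pass, move up to (3,2)
Step 3: enter (3,2), '\' deflects up->left, move left to (3,1)
Step 4: enter (3,1), '.' pass, move left to (3,0)
Step 5: enter (3,0), '>' forces left->right, move right to (3,1)
Step 6: enter (3,1), '.' pass, move right to (3,2)
Step 7: enter (3,2), '\' deflects right->down, move down to (4,2)
Step 8: enter (4,2), '.' pass, move down to (5,2)
Step 9: enter (5,2), '^' forces down->up, move up to (4,2)
Step 10: at (4,2) dir=up — LOOP DETECTED (seen before)

Answer: loops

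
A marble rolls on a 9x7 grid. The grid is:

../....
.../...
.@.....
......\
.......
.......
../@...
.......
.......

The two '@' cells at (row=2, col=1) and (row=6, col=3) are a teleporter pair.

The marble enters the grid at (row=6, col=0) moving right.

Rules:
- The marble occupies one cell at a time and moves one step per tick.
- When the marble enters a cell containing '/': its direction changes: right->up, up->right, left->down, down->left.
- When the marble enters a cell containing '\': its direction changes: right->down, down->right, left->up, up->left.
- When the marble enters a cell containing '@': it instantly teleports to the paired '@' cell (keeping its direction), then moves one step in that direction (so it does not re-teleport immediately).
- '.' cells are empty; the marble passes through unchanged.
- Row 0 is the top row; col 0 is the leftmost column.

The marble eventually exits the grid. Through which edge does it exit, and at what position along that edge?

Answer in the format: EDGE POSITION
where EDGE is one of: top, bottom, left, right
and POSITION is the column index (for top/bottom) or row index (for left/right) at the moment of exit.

Answer: right 0

Derivation:
Step 1: enter (6,0), '.' pass, move right to (6,1)
Step 2: enter (6,1), '.' pass, move right to (6,2)
Step 3: enter (6,2), '/' deflects right->up, move up to (5,2)
Step 4: enter (5,2), '.' pass, move up to (4,2)
Step 5: enter (4,2), '.' pass, move up to (3,2)
Step 6: enter (3,2), '.' pass, move up to (2,2)
Step 7: enter (2,2), '.' pass, move up to (1,2)
Step 8: enter (1,2), '.' pass, move up to (0,2)
Step 9: enter (0,2), '/' deflects up->right, move right to (0,3)
Step 10: enter (0,3), '.' pass, move right to (0,4)
Step 11: enter (0,4), '.' pass, move right to (0,5)
Step 12: enter (0,5), '.' pass, move right to (0,6)
Step 13: enter (0,6), '.' pass, move right to (0,7)
Step 14: at (0,7) — EXIT via right edge, pos 0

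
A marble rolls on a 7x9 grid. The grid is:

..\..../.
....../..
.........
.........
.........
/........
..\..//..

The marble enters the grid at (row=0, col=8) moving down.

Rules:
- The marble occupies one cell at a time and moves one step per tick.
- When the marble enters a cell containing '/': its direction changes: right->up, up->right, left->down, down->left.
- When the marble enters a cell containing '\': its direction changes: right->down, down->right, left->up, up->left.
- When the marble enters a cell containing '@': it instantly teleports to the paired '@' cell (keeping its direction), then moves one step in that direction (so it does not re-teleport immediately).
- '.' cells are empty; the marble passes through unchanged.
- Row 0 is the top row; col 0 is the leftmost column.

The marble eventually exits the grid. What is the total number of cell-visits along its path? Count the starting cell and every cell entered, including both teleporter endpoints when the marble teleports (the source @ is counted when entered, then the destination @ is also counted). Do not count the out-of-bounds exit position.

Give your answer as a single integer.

Step 1: enter (0,8), '.' pass, move down to (1,8)
Step 2: enter (1,8), '.' pass, move down to (2,8)
Step 3: enter (2,8), '.' pass, move down to (3,8)
Step 4: enter (3,8), '.' pass, move down to (4,8)
Step 5: enter (4,8), '.' pass, move down to (5,8)
Step 6: enter (5,8), '.' pass, move down to (6,8)
Step 7: enter (6,8), '.' pass, move down to (7,8)
Step 8: at (7,8) — EXIT via bottom edge, pos 8
Path length (cell visits): 7

Answer: 7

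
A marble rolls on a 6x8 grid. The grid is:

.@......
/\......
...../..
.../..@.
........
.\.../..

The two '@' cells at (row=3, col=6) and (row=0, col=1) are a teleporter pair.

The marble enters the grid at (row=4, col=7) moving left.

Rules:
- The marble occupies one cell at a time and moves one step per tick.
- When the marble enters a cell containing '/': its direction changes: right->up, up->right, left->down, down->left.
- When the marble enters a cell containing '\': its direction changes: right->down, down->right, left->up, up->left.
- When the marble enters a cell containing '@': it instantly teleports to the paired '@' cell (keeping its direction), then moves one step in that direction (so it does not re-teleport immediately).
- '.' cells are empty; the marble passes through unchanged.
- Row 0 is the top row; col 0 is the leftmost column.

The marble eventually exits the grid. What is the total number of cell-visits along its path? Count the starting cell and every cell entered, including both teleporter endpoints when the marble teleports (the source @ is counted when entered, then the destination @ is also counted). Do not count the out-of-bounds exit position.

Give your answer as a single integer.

Step 1: enter (4,7), '.' pass, move left to (4,6)
Step 2: enter (4,6), '.' pass, move left to (4,5)
Step 3: enter (4,5), '.' pass, move left to (4,4)
Step 4: enter (4,4), '.' pass, move left to (4,3)
Step 5: enter (4,3), '.' pass, move left to (4,2)
Step 6: enter (4,2), '.' pass, move left to (4,1)
Step 7: enter (4,1), '.' pass, move left to (4,0)
Step 8: enter (4,0), '.' pass, move left to (4,-1)
Step 9: at (4,-1) — EXIT via left edge, pos 4
Path length (cell visits): 8

Answer: 8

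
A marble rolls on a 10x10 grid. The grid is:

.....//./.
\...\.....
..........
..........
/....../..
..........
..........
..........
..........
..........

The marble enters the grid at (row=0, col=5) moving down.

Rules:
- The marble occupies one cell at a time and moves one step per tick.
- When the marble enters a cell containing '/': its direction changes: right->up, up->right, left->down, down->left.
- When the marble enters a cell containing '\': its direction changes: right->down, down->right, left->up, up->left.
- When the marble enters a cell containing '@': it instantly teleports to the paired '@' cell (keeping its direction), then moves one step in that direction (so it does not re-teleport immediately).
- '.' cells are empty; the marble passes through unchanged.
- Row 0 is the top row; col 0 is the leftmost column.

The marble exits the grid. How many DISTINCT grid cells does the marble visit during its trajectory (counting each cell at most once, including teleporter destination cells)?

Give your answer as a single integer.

Step 1: enter (0,5), '/' deflects down->left, move left to (0,4)
Step 2: enter (0,4), '.' pass, move left to (0,3)
Step 3: enter (0,3), '.' pass, move left to (0,2)
Step 4: enter (0,2), '.' pass, move left to (0,1)
Step 5: enter (0,1), '.' pass, move left to (0,0)
Step 6: enter (0,0), '.' pass, move left to (0,-1)
Step 7: at (0,-1) — EXIT via left edge, pos 0
Distinct cells visited: 6 (path length 6)

Answer: 6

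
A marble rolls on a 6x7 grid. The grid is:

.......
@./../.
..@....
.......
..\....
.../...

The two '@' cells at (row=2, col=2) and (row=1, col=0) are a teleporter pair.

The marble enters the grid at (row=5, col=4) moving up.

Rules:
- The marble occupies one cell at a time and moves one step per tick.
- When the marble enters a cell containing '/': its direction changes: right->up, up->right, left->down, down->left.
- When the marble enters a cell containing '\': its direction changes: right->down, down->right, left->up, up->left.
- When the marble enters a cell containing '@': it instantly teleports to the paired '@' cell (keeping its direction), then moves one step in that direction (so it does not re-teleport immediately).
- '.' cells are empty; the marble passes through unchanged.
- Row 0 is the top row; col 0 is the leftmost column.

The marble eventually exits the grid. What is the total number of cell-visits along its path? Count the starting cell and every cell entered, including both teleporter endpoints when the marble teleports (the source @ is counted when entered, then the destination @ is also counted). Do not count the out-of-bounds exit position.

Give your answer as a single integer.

Step 1: enter (5,4), '.' pass, move up to (4,4)
Step 2: enter (4,4), '.' pass, move up to (3,4)
Step 3: enter (3,4), '.' pass, move up to (2,4)
Step 4: enter (2,4), '.' pass, move up to (1,4)
Step 5: enter (1,4), '.' pass, move up to (0,4)
Step 6: enter (0,4), '.' pass, move up to (-1,4)
Step 7: at (-1,4) — EXIT via top edge, pos 4
Path length (cell visits): 6

Answer: 6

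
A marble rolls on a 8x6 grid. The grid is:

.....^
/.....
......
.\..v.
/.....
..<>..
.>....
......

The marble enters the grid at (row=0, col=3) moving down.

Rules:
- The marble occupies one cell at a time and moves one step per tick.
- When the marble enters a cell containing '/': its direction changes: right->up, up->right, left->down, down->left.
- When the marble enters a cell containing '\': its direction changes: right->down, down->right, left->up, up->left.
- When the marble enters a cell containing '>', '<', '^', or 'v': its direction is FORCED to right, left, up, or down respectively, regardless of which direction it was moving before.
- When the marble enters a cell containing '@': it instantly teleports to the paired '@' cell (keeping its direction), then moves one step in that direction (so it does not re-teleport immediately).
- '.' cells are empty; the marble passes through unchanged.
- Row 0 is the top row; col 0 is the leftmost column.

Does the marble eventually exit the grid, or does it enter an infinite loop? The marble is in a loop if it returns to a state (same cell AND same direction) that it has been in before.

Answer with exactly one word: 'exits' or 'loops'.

Answer: exits

Derivation:
Step 1: enter (0,3), '.' pass, move down to (1,3)
Step 2: enter (1,3), '.' pass, move down to (2,3)
Step 3: enter (2,3), '.' pass, move down to (3,3)
Step 4: enter (3,3), '.' pass, move down to (4,3)
Step 5: enter (4,3), '.' pass, move down to (5,3)
Step 6: enter (5,3), '>' forces down->right, move right to (5,4)
Step 7: enter (5,4), '.' pass, move right to (5,5)
Step 8: enter (5,5), '.' pass, move right to (5,6)
Step 9: at (5,6) — EXIT via right edge, pos 5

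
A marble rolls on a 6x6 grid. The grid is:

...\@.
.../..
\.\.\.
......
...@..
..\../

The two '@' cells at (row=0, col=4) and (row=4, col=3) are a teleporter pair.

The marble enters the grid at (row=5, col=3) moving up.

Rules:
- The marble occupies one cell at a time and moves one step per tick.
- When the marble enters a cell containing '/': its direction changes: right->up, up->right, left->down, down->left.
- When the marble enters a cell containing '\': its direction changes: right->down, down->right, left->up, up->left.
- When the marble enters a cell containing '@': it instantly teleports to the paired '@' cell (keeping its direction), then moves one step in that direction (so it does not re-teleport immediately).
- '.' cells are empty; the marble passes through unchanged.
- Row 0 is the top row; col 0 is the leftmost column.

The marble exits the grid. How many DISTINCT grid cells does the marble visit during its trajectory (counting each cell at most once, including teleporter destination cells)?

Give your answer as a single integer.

Answer: 3

Derivation:
Step 1: enter (5,3), '.' pass, move up to (4,3)
Step 2: enter (4,3), '@' teleport (4,3)->(0,4), also enter (0,4), move up to (-1,4)
Step 3: at (-1,4) — EXIT via top edge, pos 4
Distinct cells visited: 3 (path length 3)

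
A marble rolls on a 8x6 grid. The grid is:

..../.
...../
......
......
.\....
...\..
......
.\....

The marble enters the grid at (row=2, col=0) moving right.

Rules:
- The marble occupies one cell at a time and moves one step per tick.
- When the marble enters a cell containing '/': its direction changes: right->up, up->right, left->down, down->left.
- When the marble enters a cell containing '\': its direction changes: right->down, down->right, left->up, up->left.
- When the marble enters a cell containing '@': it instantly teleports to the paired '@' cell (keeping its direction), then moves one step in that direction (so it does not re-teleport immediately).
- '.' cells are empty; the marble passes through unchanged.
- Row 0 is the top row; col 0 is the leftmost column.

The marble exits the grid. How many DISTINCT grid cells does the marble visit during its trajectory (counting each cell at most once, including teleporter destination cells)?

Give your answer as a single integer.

Answer: 6

Derivation:
Step 1: enter (2,0), '.' pass, move right to (2,1)
Step 2: enter (2,1), '.' pass, move right to (2,2)
Step 3: enter (2,2), '.' pass, move right to (2,3)
Step 4: enter (2,3), '.' pass, move right to (2,4)
Step 5: enter (2,4), '.' pass, move right to (2,5)
Step 6: enter (2,5), '.' pass, move right to (2,6)
Step 7: at (2,6) — EXIT via right edge, pos 2
Distinct cells visited: 6 (path length 6)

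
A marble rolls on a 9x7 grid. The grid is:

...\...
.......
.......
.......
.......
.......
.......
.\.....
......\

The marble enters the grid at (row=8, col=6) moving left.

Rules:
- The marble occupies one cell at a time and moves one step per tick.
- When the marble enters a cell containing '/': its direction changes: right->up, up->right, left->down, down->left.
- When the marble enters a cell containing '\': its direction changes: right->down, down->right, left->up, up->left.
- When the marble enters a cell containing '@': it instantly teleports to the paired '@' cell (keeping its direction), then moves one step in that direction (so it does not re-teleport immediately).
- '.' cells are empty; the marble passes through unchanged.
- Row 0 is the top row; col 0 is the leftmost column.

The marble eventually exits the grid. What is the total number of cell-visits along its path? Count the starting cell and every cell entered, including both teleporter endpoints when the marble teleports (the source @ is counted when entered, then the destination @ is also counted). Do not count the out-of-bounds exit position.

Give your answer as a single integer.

Step 1: enter (8,6), '\' deflects left->up, move up to (7,6)
Step 2: enter (7,6), '.' pass, move up to (6,6)
Step 3: enter (6,6), '.' pass, move up to (5,6)
Step 4: enter (5,6), '.' pass, move up to (4,6)
Step 5: enter (4,6), '.' pass, move up to (3,6)
Step 6: enter (3,6), '.' pass, move up to (2,6)
Step 7: enter (2,6), '.' pass, move up to (1,6)
Step 8: enter (1,6), '.' pass, move up to (0,6)
Step 9: enter (0,6), '.' pass, move up to (-1,6)
Step 10: at (-1,6) — EXIT via top edge, pos 6
Path length (cell visits): 9

Answer: 9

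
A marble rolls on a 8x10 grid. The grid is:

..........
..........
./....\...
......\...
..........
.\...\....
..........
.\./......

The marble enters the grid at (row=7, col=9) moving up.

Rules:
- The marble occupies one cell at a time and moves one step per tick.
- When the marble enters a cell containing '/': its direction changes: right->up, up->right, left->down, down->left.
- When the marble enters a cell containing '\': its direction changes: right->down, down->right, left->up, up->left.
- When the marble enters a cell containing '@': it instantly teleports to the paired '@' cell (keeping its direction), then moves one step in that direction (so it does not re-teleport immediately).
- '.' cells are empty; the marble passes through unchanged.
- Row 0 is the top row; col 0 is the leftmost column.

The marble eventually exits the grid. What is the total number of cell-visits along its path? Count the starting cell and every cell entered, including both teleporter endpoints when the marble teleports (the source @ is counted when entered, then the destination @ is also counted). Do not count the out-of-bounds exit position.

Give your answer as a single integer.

Step 1: enter (7,9), '.' pass, move up to (6,9)
Step 2: enter (6,9), '.' pass, move up to (5,9)
Step 3: enter (5,9), '.' pass, move up to (4,9)
Step 4: enter (4,9), '.' pass, move up to (3,9)
Step 5: enter (3,9), '.' pass, move up to (2,9)
Step 6: enter (2,9), '.' pass, move up to (1,9)
Step 7: enter (1,9), '.' pass, move up to (0,9)
Step 8: enter (0,9), '.' pass, move up to (-1,9)
Step 9: at (-1,9) — EXIT via top edge, pos 9
Path length (cell visits): 8

Answer: 8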